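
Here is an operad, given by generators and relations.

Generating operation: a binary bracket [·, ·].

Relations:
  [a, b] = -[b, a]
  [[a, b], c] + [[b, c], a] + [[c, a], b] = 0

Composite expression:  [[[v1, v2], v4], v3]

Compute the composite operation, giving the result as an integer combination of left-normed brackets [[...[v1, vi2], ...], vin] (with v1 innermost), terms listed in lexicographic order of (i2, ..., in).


Left-normed coefficients sit on the v1-initial expansion words.
Composite bracket: [[[v1, v2], v4], v3]
The bracket unfolds into 8 signed words via [a, b] = ab - ba (2^3 = 8).
Collect the words opening with v1:
  from v1v2v4v3, sign +1: term +[[[v1, v2], v4], v3]

[[[v1, v2], v4], v3]


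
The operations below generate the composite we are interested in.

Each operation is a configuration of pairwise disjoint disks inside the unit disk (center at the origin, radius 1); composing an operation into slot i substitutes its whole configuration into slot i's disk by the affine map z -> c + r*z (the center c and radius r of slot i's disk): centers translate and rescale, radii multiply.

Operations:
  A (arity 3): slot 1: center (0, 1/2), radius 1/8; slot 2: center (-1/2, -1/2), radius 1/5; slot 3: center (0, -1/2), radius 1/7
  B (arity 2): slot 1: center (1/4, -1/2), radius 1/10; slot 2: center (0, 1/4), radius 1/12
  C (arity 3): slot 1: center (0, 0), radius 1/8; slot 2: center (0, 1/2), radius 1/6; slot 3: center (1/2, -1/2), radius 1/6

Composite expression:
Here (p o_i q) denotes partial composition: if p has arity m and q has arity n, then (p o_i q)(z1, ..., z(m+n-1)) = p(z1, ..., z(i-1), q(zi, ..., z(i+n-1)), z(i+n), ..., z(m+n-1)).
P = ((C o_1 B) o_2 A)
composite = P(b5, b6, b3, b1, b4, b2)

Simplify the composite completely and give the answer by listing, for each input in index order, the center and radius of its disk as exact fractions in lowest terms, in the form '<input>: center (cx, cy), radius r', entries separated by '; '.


b1: center (0, 5/192), radius 1/672; b2: center (1/2, -1/2), radius 1/6; b3: center (-1/192, 5/192), radius 1/480; b4: center (0, 1/2), radius 1/6; b5: center (1/32, -1/16), radius 1/80; b6: center (0, 7/192), radius 1/768

Affine substitution under C: radii multiply and b-centers shift.
b5 passes through 2 substitutions, ending at center (1/32, -1/16), radius 1/80
b6 passes through 3 substitutions, ending at center (0, 7/192), radius 1/768
b3 passes through 3 substitutions, ending at center (-1/192, 5/192), radius 1/480
b1 passes through 3 substitutions, ending at center (0, 5/192), radius 1/672
b4 passes through 1 substitution, ending at center (0, 1/2), radius 1/6
b2 passes through 1 substitution, ending at center (1/2, -1/2), radius 1/6


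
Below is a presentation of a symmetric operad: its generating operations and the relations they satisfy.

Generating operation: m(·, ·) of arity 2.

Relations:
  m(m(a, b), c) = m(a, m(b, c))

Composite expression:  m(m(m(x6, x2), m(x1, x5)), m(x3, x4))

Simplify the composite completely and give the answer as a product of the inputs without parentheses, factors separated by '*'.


x6 * x2 * x1 * x5 * x3 * x4

Under associativity of m, the answer is the x's in reading order.
m(x6, x2) linearizes to x6 * x2
m(x1, x5) linearizes to x1 * x5
m(m(x6, x2), m(x1, x5)) linearizes to x6 * x2 * x1 * x5
m(x3, x4) linearizes to x3 * x4
m(m(m(x6, x2), m(x1, x5)), m(x3, x4)) linearizes to x6 * x2 * x1 * x5 * x3 * x4


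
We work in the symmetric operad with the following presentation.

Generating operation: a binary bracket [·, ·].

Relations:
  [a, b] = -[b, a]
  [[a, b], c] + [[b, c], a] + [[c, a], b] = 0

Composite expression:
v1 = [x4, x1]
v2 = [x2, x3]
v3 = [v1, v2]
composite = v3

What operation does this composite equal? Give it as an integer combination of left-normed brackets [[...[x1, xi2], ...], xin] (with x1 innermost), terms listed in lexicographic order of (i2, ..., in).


-[[[x1, x4], x2], x3] + [[[x1, x4], x3], x2]

A multilinear Lie element is pinned by x1-initial words (x1 innermost).
Composite bracket: [[x4, x1], [x2, x3]]
Expanding via [a, b] = ab - ba: 8 signed words (2^3 = 8).
Coefficients come from the x1-initial words:
  x1x4x2x3 (sign -1) contributes -[[[x1, x4], x2], x3]
  x1x4x3x2 (sign +1) contributes +[[[x1, x4], x3], x2]


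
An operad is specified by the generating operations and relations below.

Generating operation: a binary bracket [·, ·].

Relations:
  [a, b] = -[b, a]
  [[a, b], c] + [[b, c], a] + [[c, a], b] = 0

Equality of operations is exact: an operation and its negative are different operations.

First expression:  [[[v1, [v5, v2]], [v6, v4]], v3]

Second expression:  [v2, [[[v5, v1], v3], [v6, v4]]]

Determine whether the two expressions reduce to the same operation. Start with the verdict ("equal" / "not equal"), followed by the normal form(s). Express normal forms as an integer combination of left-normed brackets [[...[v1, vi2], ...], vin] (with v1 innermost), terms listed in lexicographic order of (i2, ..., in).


The first expression, normalized: [[[[[v1, v2], v5], v4], v6], v3] - [[[[[v1, v2], v5], v6], v4], v3] - [[[[[v1, v5], v2], v4], v6], v3] + [[[[[v1, v5], v2], v6], v4], v3]
The second expression, normalized: -[[[[[v1, v5], v3], v4], v6], v2] + [[[[[v1, v5], v3], v6], v4], v2]
They disagree, so not equal.

not equal; first: [[[[[v1, v2], v5], v4], v6], v3] - [[[[[v1, v2], v5], v6], v4], v3] - [[[[[v1, v5], v2], v4], v6], v3] + [[[[[v1, v5], v2], v6], v4], v3]; second: -[[[[[v1, v5], v3], v4], v6], v2] + [[[[[v1, v5], v3], v6], v4], v2]


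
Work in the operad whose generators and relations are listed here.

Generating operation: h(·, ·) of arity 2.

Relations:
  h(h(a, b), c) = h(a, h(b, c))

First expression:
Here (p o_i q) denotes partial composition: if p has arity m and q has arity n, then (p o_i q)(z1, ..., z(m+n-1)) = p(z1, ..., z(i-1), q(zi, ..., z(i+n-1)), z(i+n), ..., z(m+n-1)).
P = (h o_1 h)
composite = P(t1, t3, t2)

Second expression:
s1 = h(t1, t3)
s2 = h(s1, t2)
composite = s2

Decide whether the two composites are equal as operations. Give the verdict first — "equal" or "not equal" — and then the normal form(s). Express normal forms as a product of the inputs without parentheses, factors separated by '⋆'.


Reducing the first expression gives t1 ⋆ t3 ⋆ t2
Reducing the second expression gives t1 ⋆ t3 ⋆ t2
Identical normal forms: equal.

equal: each reduces to t1 ⋆ t3 ⋆ t2


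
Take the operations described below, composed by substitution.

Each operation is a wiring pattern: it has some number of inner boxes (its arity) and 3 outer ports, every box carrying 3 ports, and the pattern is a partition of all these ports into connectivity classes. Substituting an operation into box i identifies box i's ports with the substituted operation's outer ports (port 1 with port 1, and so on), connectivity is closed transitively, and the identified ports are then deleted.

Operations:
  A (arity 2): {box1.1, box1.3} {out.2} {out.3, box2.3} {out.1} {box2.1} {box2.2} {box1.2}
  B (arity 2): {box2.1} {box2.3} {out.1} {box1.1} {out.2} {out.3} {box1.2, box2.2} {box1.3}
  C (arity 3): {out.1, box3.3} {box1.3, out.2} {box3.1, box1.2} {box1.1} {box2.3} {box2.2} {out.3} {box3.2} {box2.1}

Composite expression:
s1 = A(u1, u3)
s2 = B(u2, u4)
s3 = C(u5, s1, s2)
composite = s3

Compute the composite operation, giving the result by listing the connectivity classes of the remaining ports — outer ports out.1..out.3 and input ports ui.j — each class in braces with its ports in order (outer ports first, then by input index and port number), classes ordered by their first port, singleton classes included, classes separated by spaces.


{out.1} {out.2, u5.3} {out.3} {u1.1, u1.3} {u1.2} {u2.1} {u2.2, u4.2} {u2.3} {u3.1} {u3.2} {u3.3} {u4.1} {u4.3} {u5.1} {u5.2}

Treat the ports identified at C as solder joints: merge, then drop.
composing A on (u1, u3), with out.j its own outer ports: {out.1} {out.2} {out.3, u3.3} {u1.1, u1.3} {u1.2} {u3.1} {u3.2}
composing B on (u2, u4), with out.j its own outer ports: {out.1} {out.2} {out.3} {u2.1} {u2.2, u4.2} {u2.3} {u4.1} {u4.3}
composing C on (u5, u1, u3, u2, u4), with out.j its own outer ports: {out.1} {out.2, u5.3} {out.3} {u1.1, u1.3} {u1.2} {u2.1} {u2.2, u4.2} {u2.3} {u3.1} {u3.2} {u3.3} {u4.1} {u4.3} {u5.1} {u5.2}


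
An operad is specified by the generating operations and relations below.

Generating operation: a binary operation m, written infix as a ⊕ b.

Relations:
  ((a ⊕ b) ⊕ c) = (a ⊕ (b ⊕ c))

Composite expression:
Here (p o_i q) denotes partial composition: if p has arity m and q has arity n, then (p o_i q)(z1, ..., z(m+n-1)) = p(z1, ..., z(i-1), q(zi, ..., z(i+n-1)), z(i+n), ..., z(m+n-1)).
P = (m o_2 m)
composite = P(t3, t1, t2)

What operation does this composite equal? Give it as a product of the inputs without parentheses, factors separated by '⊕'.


Every regrouping of m is equal, so read the t-inputs in written order.
(t1 ⊕ t2) unparenthesizes to t1 ⊕ t2
(t3 ⊕ (t1 ⊕ t2)) unparenthesizes to t3 ⊕ t1 ⊕ t2

t3 ⊕ t1 ⊕ t2


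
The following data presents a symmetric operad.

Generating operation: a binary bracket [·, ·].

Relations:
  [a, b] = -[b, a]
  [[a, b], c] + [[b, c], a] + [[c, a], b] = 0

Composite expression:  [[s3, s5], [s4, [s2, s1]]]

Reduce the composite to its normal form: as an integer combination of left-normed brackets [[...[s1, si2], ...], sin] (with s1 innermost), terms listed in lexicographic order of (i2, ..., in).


Expand each bracket as ab - ba; the s1-initial words give the coefficients.
Composite bracket: [[s3, s5], [s4, [s2, s1]]]
Full expansion: 16 signed words from ab - ba (2^4 = 16).
Words beginning with s1 determine it all:
  s1s2s4s3s5 appears with sign -1, giving the term -[[[[s1, s2], s4], s3], s5]
  s1s2s4s5s3 appears with sign +1, giving the term +[[[[s1, s2], s4], s5], s3]

-[[[[s1, s2], s4], s3], s5] + [[[[s1, s2], s4], s5], s3]


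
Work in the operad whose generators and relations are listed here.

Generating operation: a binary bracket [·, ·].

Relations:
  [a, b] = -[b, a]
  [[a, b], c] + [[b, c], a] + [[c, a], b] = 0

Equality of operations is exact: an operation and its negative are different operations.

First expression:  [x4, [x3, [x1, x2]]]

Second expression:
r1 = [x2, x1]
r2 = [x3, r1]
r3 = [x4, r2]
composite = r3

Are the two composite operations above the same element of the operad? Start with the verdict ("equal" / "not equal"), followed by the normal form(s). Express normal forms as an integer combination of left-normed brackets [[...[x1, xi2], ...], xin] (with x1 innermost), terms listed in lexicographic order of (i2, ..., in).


In normal form, the first expression is [[[x1, x2], x3], x4]
In normal form, the second expression is -[[[x1, x2], x3], x4]
No match — not equal.

not equal: they reduce to [[[x1, x2], x3], x4] and -[[[x1, x2], x3], x4]


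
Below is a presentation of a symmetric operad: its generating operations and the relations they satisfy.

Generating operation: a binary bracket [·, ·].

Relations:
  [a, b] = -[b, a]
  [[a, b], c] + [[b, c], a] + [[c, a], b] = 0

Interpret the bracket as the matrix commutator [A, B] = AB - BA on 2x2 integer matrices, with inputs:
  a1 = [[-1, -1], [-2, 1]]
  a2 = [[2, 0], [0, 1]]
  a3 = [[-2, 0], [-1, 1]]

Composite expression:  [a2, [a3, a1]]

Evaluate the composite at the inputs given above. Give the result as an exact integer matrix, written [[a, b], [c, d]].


[a3, a1] = [[-1, 3], [-4, 1]]
[a2, [a3, a1]] = [[0, 3], [4, 0]]

[[0, 3], [4, 0]]


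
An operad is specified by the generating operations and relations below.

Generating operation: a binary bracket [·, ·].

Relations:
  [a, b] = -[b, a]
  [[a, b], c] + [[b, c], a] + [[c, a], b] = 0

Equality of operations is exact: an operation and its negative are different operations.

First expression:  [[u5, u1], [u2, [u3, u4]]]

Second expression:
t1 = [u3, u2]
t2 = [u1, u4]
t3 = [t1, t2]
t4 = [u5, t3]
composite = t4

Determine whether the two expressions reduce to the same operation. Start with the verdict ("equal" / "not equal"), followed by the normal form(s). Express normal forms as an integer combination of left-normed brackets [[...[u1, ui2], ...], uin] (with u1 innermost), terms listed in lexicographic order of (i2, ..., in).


Normal form of the first expression: -[[[[u1, u5], u2], u3], u4] + [[[[u1, u5], u2], u4], u3] + [[[[u1, u5], u3], u4], u2] - [[[[u1, u5], u4], u3], u2]
Normal form of the second expression: -[[[[u1, u4], u2], u3], u5] + [[[[u1, u4], u3], u2], u5]
The normal forms differ: not equal.

not equal: they reduce to -[[[[u1, u5], u2], u3], u4] + [[[[u1, u5], u2], u4], u3] + [[[[u1, u5], u3], u4], u2] - [[[[u1, u5], u4], u3], u2] and -[[[[u1, u4], u2], u3], u5] + [[[[u1, u4], u3], u2], u5]


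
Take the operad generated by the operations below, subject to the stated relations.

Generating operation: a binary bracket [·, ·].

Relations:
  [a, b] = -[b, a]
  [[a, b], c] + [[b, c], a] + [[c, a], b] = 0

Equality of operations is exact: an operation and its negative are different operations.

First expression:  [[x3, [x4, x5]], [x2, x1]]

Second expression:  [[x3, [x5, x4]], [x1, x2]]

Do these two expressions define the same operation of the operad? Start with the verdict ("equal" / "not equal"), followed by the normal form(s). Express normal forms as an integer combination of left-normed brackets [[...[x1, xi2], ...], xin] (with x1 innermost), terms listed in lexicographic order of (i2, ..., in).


equal: each reduces to [[[[x1, x2], x3], x4], x5] - [[[[x1, x2], x3], x5], x4] - [[[[x1, x2], x4], x5], x3] + [[[[x1, x2], x5], x4], x3]

The first expression reduces to [[[[x1, x2], x3], x4], x5] - [[[[x1, x2], x3], x5], x4] - [[[[x1, x2], x4], x5], x3] + [[[[x1, x2], x5], x4], x3]
The second expression reduces to [[[[x1, x2], x3], x4], x5] - [[[[x1, x2], x3], x5], x4] - [[[[x1, x2], x4], x5], x3] + [[[[x1, x2], x5], x4], x3]
Same normal form: equal.


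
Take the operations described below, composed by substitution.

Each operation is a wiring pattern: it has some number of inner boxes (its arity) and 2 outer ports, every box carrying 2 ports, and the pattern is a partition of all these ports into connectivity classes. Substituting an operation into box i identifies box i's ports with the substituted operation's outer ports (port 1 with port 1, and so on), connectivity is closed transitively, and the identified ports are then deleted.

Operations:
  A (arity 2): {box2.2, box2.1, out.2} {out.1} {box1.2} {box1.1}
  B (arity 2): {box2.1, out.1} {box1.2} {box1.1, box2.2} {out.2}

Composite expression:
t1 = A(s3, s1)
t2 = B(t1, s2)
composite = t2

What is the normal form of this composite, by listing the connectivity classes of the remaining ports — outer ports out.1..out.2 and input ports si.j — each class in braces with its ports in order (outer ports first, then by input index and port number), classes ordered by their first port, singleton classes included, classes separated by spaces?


{out.1, s2.1} {out.2} {s1.1, s1.2} {s2.2} {s3.1} {s3.2}

After gluing at B, chains via deleted ports link the s-ports.
stage A: inputs (s3, s1), connectivity {out.1} {out.2, s1.1, s1.2} {s3.1} {s3.2}, out.j its boundary
stage B: inputs (s3, s1, s2), connectivity {out.1, s2.1} {out.2} {s1.1, s1.2} {s2.2} {s3.1} {s3.2}, out.j its boundary


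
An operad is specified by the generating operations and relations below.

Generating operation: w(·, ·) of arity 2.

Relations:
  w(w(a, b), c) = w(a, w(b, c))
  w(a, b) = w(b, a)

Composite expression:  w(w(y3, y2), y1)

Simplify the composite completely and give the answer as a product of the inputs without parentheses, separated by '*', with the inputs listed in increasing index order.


y1 * y2 * y3


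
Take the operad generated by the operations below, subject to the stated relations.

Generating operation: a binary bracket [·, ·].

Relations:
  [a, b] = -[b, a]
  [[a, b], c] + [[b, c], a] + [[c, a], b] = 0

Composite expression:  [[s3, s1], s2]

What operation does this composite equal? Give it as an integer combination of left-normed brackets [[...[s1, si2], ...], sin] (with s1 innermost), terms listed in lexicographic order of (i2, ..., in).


-[[s1, s3], s2]

Skip Jacobi rewriting: expand, keep s1-initial words, read off terms.
Composite bracket: [[s3, s1], s2]
The bracket unfolds into 4 signed words via [a, b] = ab - ba (2^2 = 4).
The s1-initial words carry the normal form:
  s1s3s2 (sign -1) contributes -[[s1, s3], s2]


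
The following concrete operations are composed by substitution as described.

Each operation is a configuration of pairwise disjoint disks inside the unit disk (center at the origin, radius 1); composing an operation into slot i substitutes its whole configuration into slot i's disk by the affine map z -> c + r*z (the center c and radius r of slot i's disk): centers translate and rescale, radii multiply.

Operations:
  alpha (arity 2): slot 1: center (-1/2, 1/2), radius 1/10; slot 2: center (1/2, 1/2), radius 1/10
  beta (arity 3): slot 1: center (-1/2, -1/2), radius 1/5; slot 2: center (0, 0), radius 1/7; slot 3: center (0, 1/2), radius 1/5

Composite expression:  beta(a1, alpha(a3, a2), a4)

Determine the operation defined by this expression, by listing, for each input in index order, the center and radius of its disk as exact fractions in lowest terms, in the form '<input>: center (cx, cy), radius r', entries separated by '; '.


Follow each a-input down from beta: c' goes to c + r*c', radius to r*r'.
for a1, the 1-step affine chain lands on center (-1/2, -1/2), radius 1/5
for a3, the 2-step affine chain lands on center (-1/14, 1/14), radius 1/70
for a2, the 2-step affine chain lands on center (1/14, 1/14), radius 1/70
for a4, the 1-step affine chain lands on center (0, 1/2), radius 1/5

a1: center (-1/2, -1/2), radius 1/5; a2: center (1/14, 1/14), radius 1/70; a3: center (-1/14, 1/14), radius 1/70; a4: center (0, 1/2), radius 1/5


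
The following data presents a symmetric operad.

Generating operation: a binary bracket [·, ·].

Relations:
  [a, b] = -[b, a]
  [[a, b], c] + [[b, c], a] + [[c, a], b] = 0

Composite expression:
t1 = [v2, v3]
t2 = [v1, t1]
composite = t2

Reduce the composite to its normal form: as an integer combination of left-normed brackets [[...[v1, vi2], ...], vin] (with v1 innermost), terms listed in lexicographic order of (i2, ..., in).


[[v1, v2], v3] - [[v1, v3], v2]

A multilinear Lie element is pinned by v1-initial words (v1 innermost).
Composite bracket: [v1, [v2, v3]]
Under [a, b] = ab - ba we get 4 signed associative words (2^2 = 4).
The v1-initial words carry the normal form:
  v1v2v3 (sign +1) contributes +[[v1, v2], v3]
  v1v3v2 (sign -1) contributes -[[v1, v3], v2]


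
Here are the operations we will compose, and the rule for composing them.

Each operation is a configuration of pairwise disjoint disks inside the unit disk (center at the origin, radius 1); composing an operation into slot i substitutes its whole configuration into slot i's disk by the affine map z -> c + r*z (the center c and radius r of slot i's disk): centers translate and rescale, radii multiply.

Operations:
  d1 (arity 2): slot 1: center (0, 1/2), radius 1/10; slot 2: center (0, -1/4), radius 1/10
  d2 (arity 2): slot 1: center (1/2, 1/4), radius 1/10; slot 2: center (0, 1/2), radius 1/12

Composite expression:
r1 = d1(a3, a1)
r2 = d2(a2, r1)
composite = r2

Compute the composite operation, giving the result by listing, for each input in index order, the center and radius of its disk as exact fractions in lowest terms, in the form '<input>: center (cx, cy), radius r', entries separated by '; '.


a1: center (0, 23/48), radius 1/120; a2: center (1/2, 1/4), radius 1/10; a3: center (0, 13/24), radius 1/120

Below d2, radii multiply path by path; the a-disk centers shift.
a2 passes through 1 substitution, ending at center (1/2, 1/4), radius 1/10
a3 passes through 2 substitutions, ending at center (0, 13/24), radius 1/120
a1 passes through 2 substitutions, ending at center (0, 23/48), radius 1/120


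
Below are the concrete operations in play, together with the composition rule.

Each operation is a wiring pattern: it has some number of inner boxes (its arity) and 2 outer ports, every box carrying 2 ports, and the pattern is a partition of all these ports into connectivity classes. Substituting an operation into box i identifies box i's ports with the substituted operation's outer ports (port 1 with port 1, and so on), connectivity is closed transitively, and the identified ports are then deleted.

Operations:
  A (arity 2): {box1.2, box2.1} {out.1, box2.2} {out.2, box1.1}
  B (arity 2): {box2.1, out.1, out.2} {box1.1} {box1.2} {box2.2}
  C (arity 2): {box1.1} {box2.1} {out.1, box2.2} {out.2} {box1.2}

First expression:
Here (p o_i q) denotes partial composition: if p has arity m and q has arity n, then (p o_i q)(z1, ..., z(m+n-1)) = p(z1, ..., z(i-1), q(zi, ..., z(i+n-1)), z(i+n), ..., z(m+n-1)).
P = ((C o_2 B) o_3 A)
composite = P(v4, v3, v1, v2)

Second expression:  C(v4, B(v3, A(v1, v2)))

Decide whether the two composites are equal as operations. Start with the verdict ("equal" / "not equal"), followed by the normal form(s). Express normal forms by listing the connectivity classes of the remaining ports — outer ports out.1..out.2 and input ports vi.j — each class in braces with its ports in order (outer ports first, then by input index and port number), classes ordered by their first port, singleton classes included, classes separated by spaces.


equal; the common form is {out.1, v2.2} {out.2} {v1.1} {v1.2, v2.1} {v3.1} {v3.2} {v4.1} {v4.2}

Reducing the first expression gives {out.1, v2.2} {out.2} {v1.1} {v1.2, v2.1} {v3.1} {v3.2} {v4.1} {v4.2}
Reducing the second expression gives {out.1, v2.2} {out.2} {v1.1} {v1.2, v2.1} {v3.1} {v3.2} {v4.1} {v4.2}
Both agree, so they are equal.


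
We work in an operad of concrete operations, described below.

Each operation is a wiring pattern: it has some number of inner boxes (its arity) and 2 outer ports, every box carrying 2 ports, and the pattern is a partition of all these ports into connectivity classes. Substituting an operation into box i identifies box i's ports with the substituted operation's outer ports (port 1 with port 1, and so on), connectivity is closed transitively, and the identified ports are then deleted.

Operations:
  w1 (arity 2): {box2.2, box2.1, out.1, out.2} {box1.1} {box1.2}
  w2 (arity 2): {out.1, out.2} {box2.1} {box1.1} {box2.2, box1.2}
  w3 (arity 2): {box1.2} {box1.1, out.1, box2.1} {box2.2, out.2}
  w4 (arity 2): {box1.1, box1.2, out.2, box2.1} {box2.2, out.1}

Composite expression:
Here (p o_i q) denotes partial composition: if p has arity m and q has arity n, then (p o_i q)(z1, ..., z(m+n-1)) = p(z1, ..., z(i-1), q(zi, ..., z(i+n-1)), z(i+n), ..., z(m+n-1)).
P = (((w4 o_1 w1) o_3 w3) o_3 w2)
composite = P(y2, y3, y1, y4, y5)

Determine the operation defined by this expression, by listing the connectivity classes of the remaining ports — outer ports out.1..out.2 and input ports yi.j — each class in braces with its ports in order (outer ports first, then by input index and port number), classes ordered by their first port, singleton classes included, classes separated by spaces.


{out.1, y5.2} {out.2, y3.1, y3.2, y5.1} {y1.1} {y1.2, y4.2} {y2.1} {y2.2} {y4.1}

After gluing at w4, chains via deleted ports link the y-ports.
the subtree at w1 composes to {out.1, out.2, y3.1, y3.2} {y2.1} {y2.2} on (y2, y3); out.j = own outer ports
the subtree at w2 composes to {out.1, out.2} {y1.1} {y1.2, y4.2} {y4.1} on (y1, y4); out.j = own outer ports
the subtree at w3 composes to {out.1, y5.1} {out.2, y5.2} {y1.1} {y1.2, y4.2} {y4.1} on (y1, y4, y5); out.j = own outer ports
the subtree at w4 composes to {out.1, y5.2} {out.2, y3.1, y3.2, y5.1} {y1.1} {y1.2, y4.2} {y2.1} {y2.2} {y4.1} on (y2, y3, y1, y4, y5); out.j = own outer ports


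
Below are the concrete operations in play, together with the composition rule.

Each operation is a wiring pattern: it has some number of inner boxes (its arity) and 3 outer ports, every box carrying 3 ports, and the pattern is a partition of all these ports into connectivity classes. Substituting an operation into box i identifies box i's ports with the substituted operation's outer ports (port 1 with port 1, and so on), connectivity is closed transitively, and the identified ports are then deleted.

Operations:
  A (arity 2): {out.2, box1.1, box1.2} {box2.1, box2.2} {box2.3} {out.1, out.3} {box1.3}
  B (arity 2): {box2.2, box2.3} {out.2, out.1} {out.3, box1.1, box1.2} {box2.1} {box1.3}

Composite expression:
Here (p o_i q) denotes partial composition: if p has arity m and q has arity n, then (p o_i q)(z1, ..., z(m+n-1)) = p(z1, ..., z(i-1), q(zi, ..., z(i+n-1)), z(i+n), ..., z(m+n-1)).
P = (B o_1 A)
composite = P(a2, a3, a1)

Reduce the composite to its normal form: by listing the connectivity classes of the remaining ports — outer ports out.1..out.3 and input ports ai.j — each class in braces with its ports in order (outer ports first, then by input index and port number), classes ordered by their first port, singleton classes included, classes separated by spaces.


{out.1, out.2} {out.3, a2.1, a2.2} {a1.1} {a1.2, a1.3} {a2.3} {a3.1, a3.2} {a3.3}

After gluing at B, chains via deleted ports link the a-ports.
the subtree at A composes to {out.1, out.3} {out.2, a2.1, a2.2} {a2.3} {a3.1, a3.2} {a3.3} on (a2, a3); out.j = own outer ports
the subtree at B composes to {out.1, out.2} {out.3, a2.1, a2.2} {a1.1} {a1.2, a1.3} {a2.3} {a3.1, a3.2} {a3.3} on (a2, a3, a1); out.j = own outer ports


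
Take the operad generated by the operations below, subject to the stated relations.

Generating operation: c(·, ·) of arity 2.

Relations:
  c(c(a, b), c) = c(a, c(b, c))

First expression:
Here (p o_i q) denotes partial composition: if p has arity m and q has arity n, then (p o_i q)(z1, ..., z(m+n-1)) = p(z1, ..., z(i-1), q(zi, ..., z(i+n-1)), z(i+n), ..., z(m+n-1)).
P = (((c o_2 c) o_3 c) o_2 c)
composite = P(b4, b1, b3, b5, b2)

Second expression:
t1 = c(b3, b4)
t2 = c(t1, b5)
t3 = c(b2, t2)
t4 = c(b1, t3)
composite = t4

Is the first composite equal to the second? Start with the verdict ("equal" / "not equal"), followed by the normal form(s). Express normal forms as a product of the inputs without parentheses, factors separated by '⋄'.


not equal: they reduce to b4 ⋄ b1 ⋄ b3 ⋄ b5 ⋄ b2 and b1 ⋄ b2 ⋄ b3 ⋄ b4 ⋄ b5

The first expression reduces to b4 ⋄ b1 ⋄ b3 ⋄ b5 ⋄ b2
The second expression reduces to b1 ⋄ b2 ⋄ b3 ⋄ b4 ⋄ b5
The forms do not match — not equal.


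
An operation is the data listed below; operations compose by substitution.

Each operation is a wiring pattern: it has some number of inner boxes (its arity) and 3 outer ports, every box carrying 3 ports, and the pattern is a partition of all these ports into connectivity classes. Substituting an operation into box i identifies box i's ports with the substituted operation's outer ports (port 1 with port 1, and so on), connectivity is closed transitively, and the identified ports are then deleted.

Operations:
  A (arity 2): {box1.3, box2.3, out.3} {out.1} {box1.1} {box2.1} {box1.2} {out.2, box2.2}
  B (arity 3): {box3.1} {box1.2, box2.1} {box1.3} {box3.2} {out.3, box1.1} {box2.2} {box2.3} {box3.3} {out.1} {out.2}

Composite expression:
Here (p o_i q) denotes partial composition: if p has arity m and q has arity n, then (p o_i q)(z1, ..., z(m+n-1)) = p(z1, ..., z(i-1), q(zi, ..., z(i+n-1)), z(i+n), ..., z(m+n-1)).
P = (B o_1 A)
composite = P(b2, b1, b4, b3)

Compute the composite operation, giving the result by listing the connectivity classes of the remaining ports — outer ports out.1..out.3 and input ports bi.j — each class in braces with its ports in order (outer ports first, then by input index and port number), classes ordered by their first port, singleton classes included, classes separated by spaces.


Reachability decides: close wires over B-identified ports.
composing A on (b2, b1), with out.j its own outer ports: {out.1} {out.2, b1.2} {out.3, b1.3, b2.3} {b1.1} {b2.1} {b2.2}
composing B on (b2, b1, b4, b3), with out.j its own outer ports: {out.1} {out.2} {out.3} {b1.1} {b1.2, b4.1} {b1.3, b2.3} {b2.1} {b2.2} {b3.1} {b3.2} {b3.3} {b4.2} {b4.3}

{out.1} {out.2} {out.3} {b1.1} {b1.2, b4.1} {b1.3, b2.3} {b2.1} {b2.2} {b3.1} {b3.2} {b3.3} {b4.2} {b4.3}


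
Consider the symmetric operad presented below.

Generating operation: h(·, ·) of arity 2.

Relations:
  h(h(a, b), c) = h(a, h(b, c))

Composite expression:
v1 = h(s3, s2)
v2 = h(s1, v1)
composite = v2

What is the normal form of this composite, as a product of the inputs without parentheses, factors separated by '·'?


Key point: h is associative — brackets drop, the s-order remains.
h(s3, s2) reduces to s3 · s2
h(s1, h(s3, s2)) reduces to s1 · s3 · s2

s1 · s3 · s2


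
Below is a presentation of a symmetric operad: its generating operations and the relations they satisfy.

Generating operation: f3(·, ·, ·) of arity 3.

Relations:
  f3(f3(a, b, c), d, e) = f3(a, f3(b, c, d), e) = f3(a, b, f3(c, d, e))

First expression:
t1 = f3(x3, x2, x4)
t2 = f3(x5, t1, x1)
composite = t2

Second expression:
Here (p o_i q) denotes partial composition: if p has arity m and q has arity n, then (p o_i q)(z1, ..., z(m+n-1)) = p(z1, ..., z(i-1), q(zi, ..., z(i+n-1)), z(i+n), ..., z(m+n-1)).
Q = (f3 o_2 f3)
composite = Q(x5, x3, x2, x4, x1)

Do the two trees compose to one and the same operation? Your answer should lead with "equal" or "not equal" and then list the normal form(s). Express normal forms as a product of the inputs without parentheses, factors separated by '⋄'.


The first expression reduces to x5 ⋄ x3 ⋄ x2 ⋄ x4 ⋄ x1
The second expression reduces to x5 ⋄ x3 ⋄ x2 ⋄ x4 ⋄ x1
Same normal form: equal.

equal — both sides give x5 ⋄ x3 ⋄ x2 ⋄ x4 ⋄ x1


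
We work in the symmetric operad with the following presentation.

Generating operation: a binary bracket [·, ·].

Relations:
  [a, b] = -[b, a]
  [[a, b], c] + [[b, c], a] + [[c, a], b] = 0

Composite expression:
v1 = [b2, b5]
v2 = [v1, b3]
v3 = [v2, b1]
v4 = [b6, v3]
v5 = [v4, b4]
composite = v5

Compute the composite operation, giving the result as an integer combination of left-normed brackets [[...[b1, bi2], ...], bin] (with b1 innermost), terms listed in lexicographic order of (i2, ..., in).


[[[[[b1, b2], b5], b3], b6], b4] - [[[[[b1, b3], b2], b5], b6], b4] + [[[[[b1, b3], b5], b2], b6], b4] - [[[[[b1, b5], b2], b3], b6], b4]

Expand each bracket as ab - ba; the b1-initial words give the coefficients.
Composite bracket: [[b6, [[[b2, b5], b3], b1]], b4]
The bracket unfolds into 32 signed words via [a, b] = ab - ba (2^5 = 32).
Keep just the words that open with b1:
  b1b2b5b3b6b4 (sign +1) contributes +[[[[[b1, b2], b5], b3], b6], b4]
  b1b3b2b5b6b4 (sign -1) contributes -[[[[[b1, b3], b2], b5], b6], b4]
  b1b3b5b2b6b4 (sign +1) contributes +[[[[[b1, b3], b5], b2], b6], b4]
  b1b5b2b3b6b4 (sign -1) contributes -[[[[[b1, b5], b2], b3], b6], b4]


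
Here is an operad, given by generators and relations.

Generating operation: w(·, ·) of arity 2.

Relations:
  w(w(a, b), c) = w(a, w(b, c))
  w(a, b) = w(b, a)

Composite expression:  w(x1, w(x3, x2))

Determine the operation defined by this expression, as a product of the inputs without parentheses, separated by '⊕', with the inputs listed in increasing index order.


x1 ⊕ x2 ⊕ x3

Shape and order are irrelevant to w; the x-input set decides.
w(x3, x2) spells out as x3 ⊕ x2
w(x1, w(x3, x2)) spells out as x1 ⊕ x3 ⊕ x2
the factors in increasing index order: x1 ⊕ x2 ⊕ x3


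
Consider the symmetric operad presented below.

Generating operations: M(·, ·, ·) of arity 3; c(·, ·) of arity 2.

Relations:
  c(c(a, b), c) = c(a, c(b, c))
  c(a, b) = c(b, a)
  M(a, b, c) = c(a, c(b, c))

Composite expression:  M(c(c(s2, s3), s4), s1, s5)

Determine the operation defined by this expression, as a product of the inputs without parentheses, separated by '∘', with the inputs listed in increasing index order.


Key point: M commutes, so take the s-inputs in any fixed order.
c(s2, s3) reduces to s2 ∘ s3
c(c(s2, s3), s4) reduces to s2 ∘ s3 ∘ s4
M(c(c(s2, s3), s4), s1, s5) reduces to s2 ∘ s3 ∘ s4 ∘ s1 ∘ s5
sorting the factors by input index: s1 ∘ s2 ∘ s3 ∘ s4 ∘ s5

s1 ∘ s2 ∘ s3 ∘ s4 ∘ s5


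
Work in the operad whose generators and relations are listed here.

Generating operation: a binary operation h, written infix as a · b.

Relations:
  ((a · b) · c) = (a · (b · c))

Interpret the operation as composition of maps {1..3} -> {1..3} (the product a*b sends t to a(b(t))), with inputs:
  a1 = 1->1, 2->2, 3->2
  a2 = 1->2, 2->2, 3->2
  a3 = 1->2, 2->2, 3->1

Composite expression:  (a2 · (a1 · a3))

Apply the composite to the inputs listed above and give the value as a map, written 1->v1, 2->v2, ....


(a1 · a3) = 1->2, 2->2, 3->1
(a2 · (a1 · a3)) = 1->2, 2->2, 3->2

1->2, 2->2, 3->2


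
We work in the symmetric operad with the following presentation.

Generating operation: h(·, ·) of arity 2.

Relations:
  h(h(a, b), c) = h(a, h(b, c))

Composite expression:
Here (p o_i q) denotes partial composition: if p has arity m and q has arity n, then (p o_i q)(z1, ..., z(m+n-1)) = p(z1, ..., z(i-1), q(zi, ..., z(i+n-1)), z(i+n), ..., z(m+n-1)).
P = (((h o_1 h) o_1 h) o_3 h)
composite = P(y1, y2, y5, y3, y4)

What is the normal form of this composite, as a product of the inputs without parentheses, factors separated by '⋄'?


y1 ⋄ y2 ⋄ y5 ⋄ y3 ⋄ y4

All parenthesizations of h agree; list the y-inputs left to right.
h(y1, y2) flattens to y1 ⋄ y2
h(y5, y3) flattens to y5 ⋄ y3
h(h(y1, y2), h(y5, y3)) flattens to y1 ⋄ y2 ⋄ y5 ⋄ y3
h(h(h(y1, y2), h(y5, y3)), y4) flattens to y1 ⋄ y2 ⋄ y5 ⋄ y3 ⋄ y4


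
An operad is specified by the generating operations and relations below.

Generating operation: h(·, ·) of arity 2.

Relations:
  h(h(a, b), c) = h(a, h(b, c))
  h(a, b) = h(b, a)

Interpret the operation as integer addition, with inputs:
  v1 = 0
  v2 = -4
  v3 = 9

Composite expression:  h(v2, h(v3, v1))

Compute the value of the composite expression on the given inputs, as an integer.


5


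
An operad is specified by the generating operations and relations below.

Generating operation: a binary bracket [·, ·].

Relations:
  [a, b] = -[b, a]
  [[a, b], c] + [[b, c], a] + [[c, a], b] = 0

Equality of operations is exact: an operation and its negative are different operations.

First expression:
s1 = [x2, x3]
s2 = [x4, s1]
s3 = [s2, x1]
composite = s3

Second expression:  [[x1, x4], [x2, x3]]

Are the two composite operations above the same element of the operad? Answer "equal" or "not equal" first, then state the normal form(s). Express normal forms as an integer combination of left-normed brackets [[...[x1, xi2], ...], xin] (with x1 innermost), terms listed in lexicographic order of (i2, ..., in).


not equal — first [[[x1, x2], x3], x4] - [[[x1, x3], x2], x4] - [[[x1, x4], x2], x3] + [[[x1, x4], x3], x2], second [[[x1, x4], x2], x3] - [[[x1, x4], x3], x2]


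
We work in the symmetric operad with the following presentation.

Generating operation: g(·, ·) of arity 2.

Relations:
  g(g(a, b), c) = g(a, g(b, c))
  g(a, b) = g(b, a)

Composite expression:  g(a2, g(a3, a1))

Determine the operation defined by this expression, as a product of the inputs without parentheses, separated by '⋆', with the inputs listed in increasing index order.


a1 ⋆ a2 ⋆ a3

Key point: g commutes, so take the a-inputs in any fixed order.
g(a3, a1) spells out as a3 ⋆ a1
g(a2, g(a3, a1)) spells out as a2 ⋆ a3 ⋆ a1
reordering the factors by index: a1 ⋆ a2 ⋆ a3


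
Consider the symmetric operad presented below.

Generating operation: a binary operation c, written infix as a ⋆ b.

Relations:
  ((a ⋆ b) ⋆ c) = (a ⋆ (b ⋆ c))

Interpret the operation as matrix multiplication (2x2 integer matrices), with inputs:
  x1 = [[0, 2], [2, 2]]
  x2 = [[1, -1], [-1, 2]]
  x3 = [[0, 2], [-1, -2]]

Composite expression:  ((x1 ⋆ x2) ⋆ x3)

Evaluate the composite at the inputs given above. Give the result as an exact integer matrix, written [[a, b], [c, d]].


(x1 ⋆ x2) = [[-2, 4], [0, 2]]
((x1 ⋆ x2) ⋆ x3) = [[-4, -12], [-2, -4]]

[[-4, -12], [-2, -4]]


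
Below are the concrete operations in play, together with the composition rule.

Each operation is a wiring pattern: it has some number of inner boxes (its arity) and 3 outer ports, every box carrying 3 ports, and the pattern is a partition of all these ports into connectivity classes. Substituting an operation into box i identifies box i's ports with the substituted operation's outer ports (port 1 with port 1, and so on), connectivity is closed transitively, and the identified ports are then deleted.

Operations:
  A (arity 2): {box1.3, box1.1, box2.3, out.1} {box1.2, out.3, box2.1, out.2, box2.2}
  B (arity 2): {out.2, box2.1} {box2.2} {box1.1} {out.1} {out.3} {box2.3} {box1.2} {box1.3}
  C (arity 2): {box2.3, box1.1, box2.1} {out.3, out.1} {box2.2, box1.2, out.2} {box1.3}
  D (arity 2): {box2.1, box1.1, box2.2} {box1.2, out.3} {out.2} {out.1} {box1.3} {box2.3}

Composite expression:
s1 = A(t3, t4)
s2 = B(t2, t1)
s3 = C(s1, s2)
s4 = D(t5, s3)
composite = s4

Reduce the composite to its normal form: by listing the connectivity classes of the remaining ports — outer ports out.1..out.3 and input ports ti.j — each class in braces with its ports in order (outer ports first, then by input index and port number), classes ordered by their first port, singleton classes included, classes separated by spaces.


Two ports join when wires chain via D-identified ports.
through A, on inputs (t3, t4): {out.1, t3.1, t3.3, t4.3} {out.2, out.3, t3.2, t4.1, t4.2} (out.j = stage outer ports)
through B, on inputs (t2, t1): {out.1} {out.2, t1.1} {out.3} {t1.2} {t1.3} {t2.1} {t2.2} {t2.3} (out.j = stage outer ports)
through C, on inputs (t3, t4, t2, t1): {out.1, out.3} {out.2, t1.1, t3.2, t4.1, t4.2} {t1.2} {t1.3} {t2.1} {t2.2} {t2.3} {t3.1, t3.3, t4.3} (out.j = stage outer ports)
through D, on inputs (t5, t3, t4, t2, t1): {out.1} {out.2} {out.3, t5.2} {t1.1, t3.2, t4.1, t4.2, t5.1} {t1.2} {t1.3} {t2.1} {t2.2} {t2.3} {t3.1, t3.3, t4.3} {t5.3} (out.j = stage outer ports)

{out.1} {out.2} {out.3, t5.2} {t1.1, t3.2, t4.1, t4.2, t5.1} {t1.2} {t1.3} {t2.1} {t2.2} {t2.3} {t3.1, t3.3, t4.3} {t5.3}


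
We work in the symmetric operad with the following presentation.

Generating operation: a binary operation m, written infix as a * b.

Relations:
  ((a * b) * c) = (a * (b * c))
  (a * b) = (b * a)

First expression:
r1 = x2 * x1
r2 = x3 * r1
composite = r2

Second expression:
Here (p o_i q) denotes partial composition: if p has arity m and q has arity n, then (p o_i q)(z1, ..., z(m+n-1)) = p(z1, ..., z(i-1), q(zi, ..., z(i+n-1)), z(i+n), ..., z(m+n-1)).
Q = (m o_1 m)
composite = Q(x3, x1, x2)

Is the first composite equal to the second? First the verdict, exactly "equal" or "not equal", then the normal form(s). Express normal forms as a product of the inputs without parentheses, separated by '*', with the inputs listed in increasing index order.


equal: each reduces to x1 * x2 * x3

The first expression, normalized: x1 * x2 * x3
The second expression, normalized: x1 * x2 * x3
Identical normal forms: equal.


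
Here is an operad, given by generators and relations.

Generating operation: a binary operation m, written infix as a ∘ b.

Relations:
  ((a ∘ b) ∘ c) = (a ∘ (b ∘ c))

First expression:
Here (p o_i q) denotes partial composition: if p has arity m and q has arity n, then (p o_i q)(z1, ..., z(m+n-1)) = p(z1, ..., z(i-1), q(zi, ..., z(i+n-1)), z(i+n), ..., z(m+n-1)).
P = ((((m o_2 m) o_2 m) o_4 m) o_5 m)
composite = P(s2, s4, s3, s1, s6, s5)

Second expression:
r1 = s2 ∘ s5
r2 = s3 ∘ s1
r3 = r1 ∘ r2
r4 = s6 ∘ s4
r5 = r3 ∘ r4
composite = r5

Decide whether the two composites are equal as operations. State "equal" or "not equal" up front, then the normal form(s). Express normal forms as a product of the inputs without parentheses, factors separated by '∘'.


not equal; the first gives s2 ∘ s4 ∘ s3 ∘ s1 ∘ s6 ∘ s5 and the second s2 ∘ s5 ∘ s3 ∘ s1 ∘ s6 ∘ s4
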